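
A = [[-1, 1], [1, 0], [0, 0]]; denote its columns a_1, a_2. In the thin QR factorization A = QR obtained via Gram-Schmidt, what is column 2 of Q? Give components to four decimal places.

e_2 = (0.7071, 0.7071, 0.0000)

a_1 = (-1, 1, 0); ‖a_1‖ = 1.4142, so e_1 = (-0.7071, 0.7071, 0.0000).
e_1·a_2 = (-0.7071)·1 + 0.7071·0 + 0.0000·0 = -0.7071.
u_2 = a_2 + 0.7071·e_1 = (0.5000, 0.5000, 0.0000).
‖u_2‖ = 0.7071, so e_2 = (0.7071, 0.7071, 0.0000).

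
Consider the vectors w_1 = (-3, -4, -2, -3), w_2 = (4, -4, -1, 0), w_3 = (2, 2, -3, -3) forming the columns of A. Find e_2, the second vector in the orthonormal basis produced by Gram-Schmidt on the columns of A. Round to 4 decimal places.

e_2 = (0.7902, -0.5950, -0.1209, 0.0837)

w_1 = (-3, -4, -2, -3); ‖w_1‖ = 6.1644, so e_1 = (-0.4867, -0.6489, -0.3244, -0.4867).
e_1·w_2 = (-0.4867)·4 + (-0.6489)·(-4) + (-0.3244)·(-1) + (-0.4867)·0 = 0.9733.
u_2 = w_2 − 0.9733·e_1 = (4.4737, -3.3684, -0.6842, 0.4737).
‖u_2‖ = 5.6615, so e_2 = (0.7902, -0.5950, -0.1209, 0.0837).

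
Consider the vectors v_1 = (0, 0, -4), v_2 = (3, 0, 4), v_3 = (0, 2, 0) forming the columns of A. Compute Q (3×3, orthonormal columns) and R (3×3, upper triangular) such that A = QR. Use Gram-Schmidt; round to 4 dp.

v_1 = (0, 0, -4); ‖v_1‖ = 4.0000, so q_1 = (0.0000, 0.0000, -1.0000).
q_1·v_2 = 0.0000·3 + 0.0000·0 + (-1.0000)·4 = -4.0000.
u_2 = v_2 + 4.0000·q_1 = (3.0000, 0.0000, 0.0000).
‖u_2‖ = 3.0000, so q_2 = (1.0000, 0.0000, 0.0000).
q_1·v_3 = 0.0000·0 + 0.0000·2 + (-1.0000)·0 = 0.0000; q_2·v_3 = 1.0000·0 + 0.0000·2 + 0.0000·0 = 0.0000.
u_3 = v_3 + 0.0000·q_1 + 0.0000·q_2 = (0.0000, 2.0000, 0.0000).
‖u_3‖ = 2.0000, so q_3 = (0.0000, 1.0000, 0.0000).

Q = [[0.0000, 1.0000, 0.0000], [0.0000, 0.0000, 1.0000], [-1.0000, 0.0000, 0.0000]], R = [[4.0000, -4.0000, 0.0000], [0.0000, 3.0000, 0.0000], [0.0000, 0.0000, 2.0000]]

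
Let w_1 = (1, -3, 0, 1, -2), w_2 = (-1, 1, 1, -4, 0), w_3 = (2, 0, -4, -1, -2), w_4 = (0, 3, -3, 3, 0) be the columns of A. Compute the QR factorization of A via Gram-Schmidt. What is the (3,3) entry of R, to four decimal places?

r_{33} = 4.8273

q_1 = w_1/‖w_1‖ = (1, -3, 0, 1, -2)/3.8730 = (0.2582, -0.7746, 0.0000, 0.2582, -0.5164).
r_{12} = q_1·w_2 = -2.0656.
u_2 = w_2 + 2.0656·q_1 = (-0.4667, -0.6000, 1.0000, -3.4667, -1.0667).
‖u_2‖ = 3.8384, so q_2 = (-0.1216, -0.1563, 0.2605, -0.9032, -0.2779).
r_{13} = q_1·w_3 = 1.2910; r_{23} = q_2·w_3 = 0.1737.
u_3 = w_3 − 1.2910·q_1 − 0.1737·q_2 = (1.6878, 1.0271, -4.0452, -1.1765, -1.2851).
r_{33} = ‖u_3‖ = 4.8273.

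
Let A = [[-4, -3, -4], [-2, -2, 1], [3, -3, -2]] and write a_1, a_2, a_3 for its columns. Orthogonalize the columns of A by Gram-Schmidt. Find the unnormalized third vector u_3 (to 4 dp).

u_3 = (-1.4873, 2.6027, -0.2479)

a_1 = (-4, -2, 3); ‖a_1‖ = 5.3852, so e_1 = (-0.7428, -0.3714, 0.5571).
e_1·a_2 = (-0.7428)·(-3) + (-0.3714)·(-2) + 0.5571·(-3) = 1.2999.
u_2 = a_2 − 1.2999·e_1 = (-2.0345, -1.5172, -3.7241).
‖u_2‖ = 4.5067, so e_2 = (-0.4514, -0.3367, -0.8264).
e_1·a_3 = (-0.7428)·(-4) + (-0.3714)·1 + 0.5571·(-2) = 1.4856; e_2·a_3 = (-0.4514)·(-4) + (-0.3367)·1 + (-0.8264)·(-2) = 3.1218.
u_3 = a_3 − 1.4856·e_1 − 3.1218·e_2 = (-1.4873, 2.6027, -0.2479).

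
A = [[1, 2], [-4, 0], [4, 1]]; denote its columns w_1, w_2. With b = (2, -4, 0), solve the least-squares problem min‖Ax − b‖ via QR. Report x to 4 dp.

x = (0.5116, 0.1860)

q_1 = w_1/‖w_1‖ = (1, -4, 4)/5.7446 = (0.1741, -0.6963, 0.6963).
r_{12} = q_1·w_2 = 1.0445.
u_2 = w_2 − 1.0445·q_1 = (1.8182, 0.7273, 0.2727).
‖u_2‖ = 1.9771, so q_2 = (0.9196, 0.3678, 0.1379).
Qᵀb = (3.1334, 0.3678).
Back-substitute: x_2 = 0.3678/1.9771 = 0.1860.
x_1 = (3.1334 − 1.0445·0.1860)/5.7446 = 0.5116.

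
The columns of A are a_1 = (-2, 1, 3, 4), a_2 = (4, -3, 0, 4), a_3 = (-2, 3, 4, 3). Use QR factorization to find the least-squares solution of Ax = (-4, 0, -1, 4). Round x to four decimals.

q_1 = a_1/‖a_1‖ = (-2, 1, 3, 4)/5.4772 = (-0.3651, 0.1826, 0.5477, 0.7303).
r_{12} = q_1·a_2 = 0.9129.
u_2 = a_2 − 0.9129·q_1 = (4.3333, -3.1667, -0.5000, 3.3333).
‖u_2‖ = 6.3377, so q_2 = (0.6837, -0.4997, -0.0789, 0.5260).
r_{13} = q_1·a_3 = 5.6598; r_{23} = q_2·a_3 = -1.6042.
u_3 = a_3 − 5.6598·q_1 + 1.6042·q_2 = (1.1635, 1.1651, 0.7734, -0.2896).
‖u_3‖ = 1.8421, so q_3 = (0.6316, 0.6325, 0.4199, -0.1572).
Qᵀb = (3.8341, -0.5522, -3.5752).
Back-substitute: x_3 = -3.5752/1.8421 = -1.9408.
x_2 = (-0.5522 + 1.6042·(-1.9408))/6.3377 = -0.5784.
x_1 = (3.8341 − 0.9129·(-0.5784) − 5.6598·(-1.9408))/5.4772 = 2.8019.

x = (2.8019, -0.5784, -1.9408)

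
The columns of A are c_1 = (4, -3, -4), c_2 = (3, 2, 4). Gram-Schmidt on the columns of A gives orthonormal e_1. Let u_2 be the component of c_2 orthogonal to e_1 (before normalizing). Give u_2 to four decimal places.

u_2 = (3.9756, 1.2683, 3.0244)

c_1 = (4, -3, -4); ‖c_1‖ = 6.4031, so e_1 = (0.6247, -0.4685, -0.6247).
e_1·c_2 = 0.6247·3 + (-0.4685)·2 + (-0.6247)·4 = -1.5617.
u_2 = c_2 + 1.5617·e_1 = (3.9756, 1.2683, 3.0244).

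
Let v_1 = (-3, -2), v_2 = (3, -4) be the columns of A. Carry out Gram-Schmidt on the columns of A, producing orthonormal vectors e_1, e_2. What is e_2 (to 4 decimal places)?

e_2 = (0.5547, -0.8321)

v_1 = (-3, -2); ‖v_1‖ = 3.6056, so e_1 = (-0.8321, -0.5547).
e_1·v_2 = (-0.8321)·3 + (-0.5547)·(-4) = -0.2774.
u_2 = v_2 + 0.2774·e_1 = (2.7692, -4.1538).
‖u_2‖ = 4.9923, so e_2 = (0.5547, -0.8321).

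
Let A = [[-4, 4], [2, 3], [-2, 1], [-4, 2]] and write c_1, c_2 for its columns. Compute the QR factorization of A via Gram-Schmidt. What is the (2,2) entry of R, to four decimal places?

c_1 = (-4, 2, -2, -4); ‖c_1‖ = 6.3246, so e_1 = (-0.6325, 0.3162, -0.3162, -0.6325).
e_1·c_2 = (-0.6325)·4 + 0.3162·3 + (-0.3162)·1 + (-0.6325)·2 = -3.1623.
u_2 = c_2 + 3.1623·e_1 = (2.0000, 4.0000, 0.0000, 0.0000).
r_{22} = ‖u_2‖ = 4.4721.

r_{22} = 4.4721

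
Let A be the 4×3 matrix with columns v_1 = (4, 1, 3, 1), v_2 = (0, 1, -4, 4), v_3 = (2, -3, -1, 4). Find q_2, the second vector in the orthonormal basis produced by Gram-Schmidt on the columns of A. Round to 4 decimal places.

q_1 = v_1/‖v_1‖ = (4, 1, 3, 1)/5.1962 = (0.7698, 0.1925, 0.5774, 0.1925).
r_{12} = q_1·v_2 = -1.3472.
u_2 = v_2 + 1.3472·q_1 = (1.0370, 1.2593, -3.2222, 4.2593).
‖u_2‖ = 5.5844, so q_2 = (0.1857, 0.2255, -0.5770, 0.7627).

q_2 = (0.1857, 0.2255, -0.5770, 0.7627)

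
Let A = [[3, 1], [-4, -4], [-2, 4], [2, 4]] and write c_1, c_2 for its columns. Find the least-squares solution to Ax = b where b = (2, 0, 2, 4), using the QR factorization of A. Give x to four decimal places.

c_1 = (3, -4, -2, 2); ‖c_1‖ = 5.7446, so q_1 = (0.5222, -0.6963, -0.3482, 0.3482).
q_1·c_2 = 0.5222·1 + (-0.6963)·(-4) + (-0.3482)·4 + 0.3482·4 = 3.3075.
u_2 = c_2 − 3.3075·q_1 = (-0.7273, -1.6970, 5.1515, 2.8485).
‖u_2‖ = 6.1693, so q_2 = (-0.1179, -0.2751, 0.8350, 0.4617).
Qᵀb = (1.7408, 3.2811).
Back-substitute: x_2 = 3.2811/6.1693 = 0.5318.
x_1 = (1.7408 − 3.3075·0.5318)/5.7446 = -0.0032.

x = (-0.0032, 0.5318)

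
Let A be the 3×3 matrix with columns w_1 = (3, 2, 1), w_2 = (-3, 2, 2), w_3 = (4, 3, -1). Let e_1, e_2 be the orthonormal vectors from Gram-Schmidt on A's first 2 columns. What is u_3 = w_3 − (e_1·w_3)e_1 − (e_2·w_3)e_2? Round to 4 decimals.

w_1 = (3, 2, 1); ‖w_1‖ = 3.7417, so e_1 = (0.8018, 0.5345, 0.2673).
e_1·w_2 = 0.8018·(-3) + 0.5345·2 + 0.2673·2 = -0.8018.
u_2 = w_2 + 0.8018·e_1 = (-2.3571, 2.4286, 2.2143).
‖u_2‖ = 4.0444, so e_2 = (-0.5828, 0.6005, 0.5475).
e_1·w_3 = 0.8018·4 + 0.5345·3 + 0.2673·(-1) = 4.5434; e_2·w_3 = (-0.5828)·4 + 0.6005·3 + 0.5475·(-1) = -1.0773.
u_3 = w_3 − 4.5434·e_1 + 1.0773·e_2 = (-0.2707, 1.2183, -1.6245).

u_3 = (-0.2707, 1.2183, -1.6245)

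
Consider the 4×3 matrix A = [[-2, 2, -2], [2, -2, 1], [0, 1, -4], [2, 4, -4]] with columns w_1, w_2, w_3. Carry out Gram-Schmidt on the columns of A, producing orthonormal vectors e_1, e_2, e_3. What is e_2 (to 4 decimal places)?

e_1 = w_1/‖w_1‖ = (-2, 2, 0, 2)/3.4641 = (-0.5774, 0.5774, 0.0000, 0.5774).
r_{12} = e_1·w_2 = 0.0000.
u_2 = w_2 + 0.0000·e_1 = (2.0000, -2.0000, 1.0000, 4.0000).
‖u_2‖ = 5.0000, so e_2 = (0.4000, -0.4000, 0.2000, 0.8000).

e_2 = (0.4000, -0.4000, 0.2000, 0.8000)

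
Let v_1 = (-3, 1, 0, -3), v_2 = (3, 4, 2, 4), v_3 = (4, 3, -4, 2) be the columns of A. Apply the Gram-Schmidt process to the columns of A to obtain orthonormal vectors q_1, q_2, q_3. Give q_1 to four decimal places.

q_1 = (-0.6882, 0.2294, 0.0000, -0.6882)

v_1 = (-3, 1, 0, -3); ‖v_1‖ = 4.3589, so q_1 = (-0.6882, 0.2294, 0.0000, -0.6882).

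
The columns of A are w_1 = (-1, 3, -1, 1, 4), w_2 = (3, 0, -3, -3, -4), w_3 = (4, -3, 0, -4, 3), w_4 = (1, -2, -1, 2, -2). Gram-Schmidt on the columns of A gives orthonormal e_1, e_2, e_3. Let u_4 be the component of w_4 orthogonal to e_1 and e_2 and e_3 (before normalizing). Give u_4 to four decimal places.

w_1 = (-1, 3, -1, 1, 4); ‖w_1‖ = 5.2915, so e_1 = (-0.1890, 0.5669, -0.1890, 0.1890, 0.7559).
e_1·w_2 = (-0.1890)·3 + 0.5669·0 + (-0.1890)·(-3) + 0.1890·(-3) + 0.7559·(-4) = -3.5907.
u_2 = w_2 + 3.5907·e_1 = (2.3214, 2.0357, -3.6786, -2.3214, -1.2857).
‖u_2‖ = 5.4870, so e_2 = (0.4231, 0.3710, -0.6704, -0.4231, -0.2343).
e_1·w_3 = (-0.1890)·4 + 0.5669·(-3) + (-0.1890)·0 + 0.1890·(-4) + 0.7559·3 = -0.9449; e_2·w_3 = 0.4231·4 + 0.3710·(-3) + (-0.6704)·0 + (-0.4231)·(-4) + (-0.2343)·3 = 1.5686.
u_3 = w_3 + 0.9449·e_1 − 1.5686·e_2 = (3.1578, -3.0463, 0.8731, -3.1578, 4.0819).
‖u_3‖ = 6.8298, so e_3 = (0.4624, -0.4460, 0.1278, -0.4624, 0.5977).
e_1·w_4 = (-0.1890)·1 + 0.5669·(-2) + (-0.1890)·(-1) + 0.1890·2 + 0.7559·(-2) = -2.2678; e_2·w_4 = 0.4231·1 + 0.3710·(-2) + (-0.6704)·(-1) + (-0.4231)·2 + (-0.2343)·(-2) = -0.0260; e_3·w_4 = 0.4624·1 + (-0.4460)·(-2) + 0.1278·(-1) + (-0.4624)·2 + 0.5977·(-2) = -0.8934.
u_4 = w_4 + 2.2678·e_1 + 0.0260·e_2 + 0.8934·e_3 = (0.9955, -1.1031, -1.3318, 2.0045, 0.2421).

u_4 = (0.9955, -1.1031, -1.3318, 2.0045, 0.2421)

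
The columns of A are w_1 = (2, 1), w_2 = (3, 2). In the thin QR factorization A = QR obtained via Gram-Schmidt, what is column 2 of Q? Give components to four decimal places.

q_1 = w_1/‖w_1‖ = (2, 1)/2.2361 = (0.8944, 0.4472).
r_{12} = q_1·w_2 = 3.5777.
u_2 = w_2 − 3.5777·q_1 = (-0.2000, 0.4000).
‖u_2‖ = 0.4472, so q_2 = (-0.4472, 0.8944).

q_2 = (-0.4472, 0.8944)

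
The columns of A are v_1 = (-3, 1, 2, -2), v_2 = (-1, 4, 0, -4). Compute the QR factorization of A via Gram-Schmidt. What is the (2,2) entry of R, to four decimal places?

v_1 = (-3, 1, 2, -2); ‖v_1‖ = 4.2426, so q_1 = (-0.7071, 0.2357, 0.4714, -0.4714).
q_1·v_2 = (-0.7071)·(-1) + 0.2357·4 + 0.4714·0 + (-0.4714)·(-4) = 3.5355.
u_2 = v_2 − 3.5355·q_1 = (1.5000, 3.1667, -1.6667, -2.3333).
r_{22} = ‖u_2‖ = 4.5277.

r_{22} = 4.5277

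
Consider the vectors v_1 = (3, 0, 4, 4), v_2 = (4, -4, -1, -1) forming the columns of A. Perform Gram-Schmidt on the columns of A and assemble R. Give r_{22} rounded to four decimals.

v_1 = (3, 0, 4, 4); ‖v_1‖ = 6.4031, so q_1 = (0.4685, 0.0000, 0.6247, 0.6247).
q_1·v_2 = 0.4685·4 + 0.0000·(-4) + 0.6247·(-1) + 0.6247·(-1) = 0.6247.
u_2 = v_2 − 0.6247·q_1 = (3.7073, -4.0000, -1.3902, -1.3902).
r_{22} = ‖u_2‖ = 5.7974.

r_{22} = 5.7974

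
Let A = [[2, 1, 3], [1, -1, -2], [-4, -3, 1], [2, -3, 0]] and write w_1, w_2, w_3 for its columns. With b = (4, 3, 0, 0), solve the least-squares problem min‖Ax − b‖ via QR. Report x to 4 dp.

e_1 = w_1/‖w_1‖ = (2, 1, -4, 2)/5.0000 = (0.4000, 0.2000, -0.8000, 0.4000).
r_{12} = e_1·w_2 = 1.4000.
u_2 = w_2 − 1.4000·e_1 = (0.4400, -1.2800, -1.8800, -3.5600).
‖u_2‖ = 4.2474, so e_2 = (0.1036, -0.3014, -0.4426, -0.8382).
r_{13} = e_1·w_3 = 0.0000; r_{23} = e_2·w_3 = 0.4709.
u_3 = w_3 − 0.0000·e_1 − 0.4709·e_2 = (2.9512, -1.8581, 1.2084, 0.3947).
‖u_3‖ = 3.7119, so e_3 = (0.7951, -0.5006, 0.3256, 0.1063).
Qᵀb = (2.2000, -0.4897, 1.6785).
Back-substitute: x_3 = 1.6785/3.7119 = 0.4522.
x_2 = (-0.4897 − 0.4709·0.4522)/4.2474 = -0.1654.
x_1 = (2.2000 − 1.4000·(-0.1654) − 0.0000·0.4522)/5.0000 = 0.4863.

x = (0.4863, -0.1654, 0.4522)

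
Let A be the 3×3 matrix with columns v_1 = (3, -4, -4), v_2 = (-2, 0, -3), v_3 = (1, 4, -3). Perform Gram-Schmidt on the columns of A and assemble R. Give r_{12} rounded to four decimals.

v_1 = (3, -4, -4); ‖v_1‖ = 6.4031, so e_1 = (0.4685, -0.6247, -0.6247).
r_{12} = e_1·v_2 = 0.9370.

r_{12} = 0.9370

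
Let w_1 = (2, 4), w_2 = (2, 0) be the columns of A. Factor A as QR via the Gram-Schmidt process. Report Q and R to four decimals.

Q = [[0.4472, 0.8944], [0.8944, -0.4472]], R = [[4.4721, 0.8944], [0.0000, 1.7889]]

w_1 = (2, 4); ‖w_1‖ = 4.4721, so e_1 = (0.4472, 0.8944).
e_1·w_2 = 0.4472·2 + 0.8944·0 = 0.8944.
u_2 = w_2 − 0.8944·e_1 = (1.6000, -0.8000).
‖u_2‖ = 1.7889, so e_2 = (0.8944, -0.4472).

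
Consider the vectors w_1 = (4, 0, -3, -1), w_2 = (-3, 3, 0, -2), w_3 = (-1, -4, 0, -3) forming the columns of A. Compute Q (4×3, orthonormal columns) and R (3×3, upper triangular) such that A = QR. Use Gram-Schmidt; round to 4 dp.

Q = [[0.7845, -0.3430, -0.2223], [0.0000, 0.7041, -0.6836], [-0.5883, -0.2708, -0.0657], [-0.1961, -0.5597, -0.6921]], R = [[5.0990, -1.9612, -0.1961], [0.0000, 4.2607, -0.7944], [0.0000, 0.0000, 5.0329]]

q_1 = w_1/‖w_1‖ = (4, 0, -3, -1)/5.0990 = (0.7845, 0.0000, -0.5883, -0.1961).
r_{12} = q_1·w_2 = -1.9612.
u_2 = w_2 + 1.9612·q_1 = (-1.4615, 3.0000, -1.1538, -2.3846).
‖u_2‖ = 4.2607, so q_2 = (-0.3430, 0.7041, -0.2708, -0.5597).
r_{13} = q_1·w_3 = -0.1961; r_{23} = q_2·w_3 = -0.7944.
u_3 = w_3 + 0.1961·q_1 + 0.7944·q_2 = (-1.1186, -3.4407, -0.3305, -3.4831).
‖u_3‖ = 5.0329, so q_3 = (-0.2223, -0.6836, -0.0657, -0.6921).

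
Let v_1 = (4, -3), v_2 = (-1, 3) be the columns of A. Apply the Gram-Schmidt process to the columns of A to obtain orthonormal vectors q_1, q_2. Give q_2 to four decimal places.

q_2 = (0.6000, 0.8000)

v_1 = (4, -3); ‖v_1‖ = 5.0000, so q_1 = (0.8000, -0.6000).
q_1·v_2 = 0.8000·(-1) + (-0.6000)·3 = -2.6000.
u_2 = v_2 + 2.6000·q_1 = (1.0800, 1.4400).
‖u_2‖ = 1.8000, so q_2 = (0.6000, 0.8000).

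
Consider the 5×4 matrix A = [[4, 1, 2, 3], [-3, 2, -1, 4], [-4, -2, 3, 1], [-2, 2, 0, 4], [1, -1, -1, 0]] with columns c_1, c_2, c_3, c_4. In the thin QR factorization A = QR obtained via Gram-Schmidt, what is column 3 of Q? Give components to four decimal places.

c_1 = (4, -3, -4, -2, 1); ‖c_1‖ = 6.7823, so e_1 = (0.5898, -0.4423, -0.5898, -0.2949, 0.1474).
e_1·c_2 = 0.5898·1 + (-0.4423)·2 + (-0.5898)·(-2) + (-0.2949)·2 + 0.1474·(-1) = 0.1474.
u_2 = c_2 − 0.1474·e_1 = (0.9130, 2.0652, -1.9130, 2.0435, -1.0217).
‖u_2‖ = 3.7388, so e_2 = (0.2442, 0.5524, -0.5117, 0.5466, -0.2733).
e_1·c_3 = 0.5898·2 + (-0.4423)·(-1) + (-0.5898)·3 + (-0.2949)·0 + 0.1474·(-1) = -0.2949; e_2·c_3 = 0.2442·2 + 0.5524·(-1) + (-0.5117)·3 + 0.5466·0 + (-0.2733)·(-1) = -1.3257.
u_3 = c_3 + 0.2949·e_1 + 1.3257·e_2 = (2.4977, -0.3981, 2.1477, 0.6376, -1.3188).
‖u_3‖ = 3.6271, so e_3 = (0.6886, -0.1098, 0.5921, 0.1758, -0.3636).

e_3 = (0.6886, -0.1098, 0.5921, 0.1758, -0.3636)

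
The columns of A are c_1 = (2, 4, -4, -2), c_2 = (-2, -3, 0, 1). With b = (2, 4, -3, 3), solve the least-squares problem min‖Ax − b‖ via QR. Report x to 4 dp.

x = (0.5508, -0.2203)

c_1 = (2, 4, -4, -2); ‖c_1‖ = 6.3246, so q_1 = (0.3162, 0.6325, -0.6325, -0.3162).
q_1·c_2 = 0.3162·(-2) + 0.6325·(-3) + (-0.6325)·0 + (-0.3162)·1 = -2.8460.
u_2 = c_2 + 2.8460·q_1 = (-1.1000, -1.2000, -1.8000, 0.1000).
‖u_2‖ = 2.4290, so q_2 = (-0.4529, -0.4940, -0.7410, 0.0412).
Qᵀb = (4.1110, -0.5352).
Back-substitute: x_2 = -0.5352/2.4290 = -0.2203.
x_1 = (4.1110 + 2.8460·(-0.2203))/6.3246 = 0.5508.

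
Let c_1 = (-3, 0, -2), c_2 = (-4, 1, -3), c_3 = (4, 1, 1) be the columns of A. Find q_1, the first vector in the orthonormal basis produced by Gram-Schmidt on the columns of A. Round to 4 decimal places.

q_1 = c_1/‖c_1‖ = (-3, 0, -2)/3.6056 = (-0.8321, 0.0000, -0.5547).

q_1 = (-0.8321, 0.0000, -0.5547)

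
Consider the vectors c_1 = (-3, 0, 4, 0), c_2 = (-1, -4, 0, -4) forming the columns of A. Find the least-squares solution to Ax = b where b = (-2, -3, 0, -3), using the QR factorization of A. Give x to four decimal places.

e_1 = c_1/‖c_1‖ = (-3, 0, 4, 0)/5.0000 = (-0.6000, 0.0000, 0.8000, 0.0000).
r_{12} = e_1·c_2 = 0.6000.
u_2 = c_2 − 0.6000·e_1 = (-0.6400, -4.0000, -0.4800, -4.0000).
‖u_2‖ = 5.7131, so e_2 = (-0.1120, -0.7001, -0.0840, -0.7001).
Qᵀb = (1.2000, 4.4249).
Back-substitute: x_2 = 4.4249/5.7131 = 0.7745.
x_1 = (1.2000 − 0.6000·0.7745)/5.0000 = 0.1471.

x = (0.1471, 0.7745)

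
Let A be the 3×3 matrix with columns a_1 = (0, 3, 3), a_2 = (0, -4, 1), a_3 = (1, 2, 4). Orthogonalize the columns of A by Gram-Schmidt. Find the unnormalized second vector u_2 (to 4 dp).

a_1 = (0, 3, 3); ‖a_1‖ = 4.2426, so q_1 = (0.0000, 0.7071, 0.7071).
q_1·a_2 = 0.0000·0 + 0.7071·(-4) + 0.7071·1 = -2.1213.
u_2 = a_2 + 2.1213·q_1 = (0.0000, -2.5000, 2.5000).

u_2 = (0.0000, -2.5000, 2.5000)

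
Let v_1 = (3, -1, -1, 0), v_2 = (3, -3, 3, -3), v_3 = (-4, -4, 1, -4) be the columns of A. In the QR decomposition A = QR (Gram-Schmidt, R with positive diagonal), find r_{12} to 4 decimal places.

q_1 = v_1/‖v_1‖ = (3, -1, -1, 0)/3.3166 = (0.9045, -0.3015, -0.3015, 0.0000).
r_{12} = q_1·v_2 = 2.7136.

r_{12} = 2.7136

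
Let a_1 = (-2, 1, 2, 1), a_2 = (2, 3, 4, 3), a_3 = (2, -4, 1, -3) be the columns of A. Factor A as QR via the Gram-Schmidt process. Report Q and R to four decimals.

Q = [[-0.6325, 0.7559, 0.1670], [0.3162, 0.3780, -0.6094], [0.6325, 0.3780, 0.6682], [0.3162, 0.3780, -0.3928]], R = [[3.1623, 3.1623, -2.8460], [0.0000, 5.2915, -0.7559], [0.0000, 0.0000, 4.6183]]

q_1 = a_1/‖a_1‖ = (-2, 1, 2, 1)/3.1623 = (-0.6325, 0.3162, 0.6325, 0.3162).
r_{12} = q_1·a_2 = 3.1623.
u_2 = a_2 − 3.1623·q_1 = (4.0000, 2.0000, 2.0000, 2.0000).
‖u_2‖ = 5.2915, so q_2 = (0.7559, 0.3780, 0.3780, 0.3780).
r_{13} = q_1·a_3 = -2.8460; r_{23} = q_2·a_3 = -0.7559.
u_3 = a_3 + 2.8460·q_1 + 0.7559·q_2 = (0.7714, -2.8143, 3.0857, -1.8143).
‖u_3‖ = 4.6183, so q_3 = (0.1670, -0.6094, 0.6682, -0.3928).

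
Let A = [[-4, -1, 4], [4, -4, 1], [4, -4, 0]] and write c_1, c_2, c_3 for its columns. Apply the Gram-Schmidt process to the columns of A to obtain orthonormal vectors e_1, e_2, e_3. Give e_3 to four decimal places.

e_3 = (0.0000, 0.7071, -0.7071)

c_1 = (-4, 4, 4); ‖c_1‖ = 6.9282, so e_1 = (-0.5774, 0.5774, 0.5774).
e_1·c_2 = (-0.5774)·(-1) + 0.5774·(-4) + 0.5774·(-4) = -4.0415.
u_2 = c_2 + 4.0415·e_1 = (-3.3333, -1.6667, -1.6667).
‖u_2‖ = 4.0825, so e_2 = (-0.8165, -0.4082, -0.4082).
e_1·c_3 = (-0.5774)·4 + 0.5774·1 + 0.5774·0 = -1.7321; e_2·c_3 = (-0.8165)·4 + (-0.4082)·1 + (-0.4082)·0 = -3.6742.
u_3 = c_3 + 1.7321·e_1 + 3.6742·e_2 = (0.0000, 0.5000, -0.5000).
‖u_3‖ = 0.7071, so e_3 = (0.0000, 0.7071, -0.7071).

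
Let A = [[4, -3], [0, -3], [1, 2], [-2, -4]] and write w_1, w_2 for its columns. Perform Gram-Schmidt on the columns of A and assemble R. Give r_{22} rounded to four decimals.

r_{22} = 6.1489

w_1 = (4, 0, 1, -2); ‖w_1‖ = 4.5826, so q_1 = (0.8729, 0.0000, 0.2182, -0.4364).
q_1·w_2 = 0.8729·(-3) + 0.0000·(-3) + 0.2182·2 + (-0.4364)·(-4) = -0.4364.
u_2 = w_2 + 0.4364·q_1 = (-2.6190, -3.0000, 2.0952, -4.1905).
r_{22} = ‖u_2‖ = 6.1489.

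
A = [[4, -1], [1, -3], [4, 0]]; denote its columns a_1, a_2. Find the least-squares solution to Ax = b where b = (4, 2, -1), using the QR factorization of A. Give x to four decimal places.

e_1 = a_1/‖a_1‖ = (4, 1, 4)/5.7446 = (0.6963, 0.1741, 0.6963).
r_{12} = e_1·a_2 = -1.2185.
u_2 = a_2 + 1.2185·e_1 = (-0.1515, -2.7879, 0.8485).
‖u_2‖ = 2.9181, so e_2 = (-0.0519, -0.9554, 0.2908).
Qᵀb = (2.4371, -2.4092).
Back-substitute: x_2 = -2.4092/2.9181 = -0.8256.
x_1 = (2.4371 + 1.2185·(-0.8256))/5.7446 = 0.2491.

x = (0.2491, -0.8256)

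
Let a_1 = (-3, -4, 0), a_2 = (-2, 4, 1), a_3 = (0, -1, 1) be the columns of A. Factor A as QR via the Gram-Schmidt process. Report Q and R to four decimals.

Q = [[-0.6000, -0.7761, 0.1940], [-0.8000, 0.5821, -0.1455], [0.0000, 0.2425, 0.9701]], R = [[5.0000, -2.0000, 0.8000], [0.0000, 4.1231, -0.3395], [0.0000, 0.0000, 1.1157]]

a_1 = (-3, -4, 0); ‖a_1‖ = 5.0000, so q_1 = (-0.6000, -0.8000, 0.0000).
q_1·a_2 = (-0.6000)·(-2) + (-0.8000)·4 + 0.0000·1 = -2.0000.
u_2 = a_2 + 2.0000·q_1 = (-3.2000, 2.4000, 1.0000).
‖u_2‖ = 4.1231, so q_2 = (-0.7761, 0.5821, 0.2425).
q_1·a_3 = (-0.6000)·0 + (-0.8000)·(-1) + 0.0000·1 = 0.8000; q_2·a_3 = (-0.7761)·0 + 0.5821·(-1) + 0.2425·1 = -0.3395.
u_3 = a_3 − 0.8000·q_1 + 0.3395·q_2 = (0.2165, -0.1624, 1.0824).
‖u_3‖ = 1.1157, so q_3 = (0.1940, -0.1455, 0.9701).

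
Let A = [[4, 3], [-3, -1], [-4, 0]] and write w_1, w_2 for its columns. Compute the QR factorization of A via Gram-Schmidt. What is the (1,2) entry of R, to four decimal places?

r_{12} = 2.3426

e_1 = w_1/‖w_1‖ = (4, -3, -4)/6.4031 = (0.6247, -0.4685, -0.6247).
r_{12} = e_1·w_2 = 2.3426.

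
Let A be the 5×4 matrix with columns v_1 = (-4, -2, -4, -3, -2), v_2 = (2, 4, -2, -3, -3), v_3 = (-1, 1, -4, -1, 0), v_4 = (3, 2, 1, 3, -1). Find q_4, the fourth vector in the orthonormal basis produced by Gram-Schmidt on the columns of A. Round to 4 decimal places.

v_1 = (-4, -2, -4, -3, -2); ‖v_1‖ = 7.0000, so q_1 = (-0.5714, -0.2857, -0.5714, -0.4286, -0.2857).
q_1·v_2 = (-0.5714)·2 + (-0.2857)·4 + (-0.5714)·(-2) + (-0.4286)·(-3) + (-0.2857)·(-3) = 1.0000.
u_2 = v_2 − 1.0000·q_1 = (2.5714, 4.2857, -1.4286, -2.5714, -2.7143).
‖u_2‖ = 6.4031, so q_2 = (0.4016, 0.6693, -0.2231, -0.4016, -0.4239).
q_1·v_3 = (-0.5714)·(-1) + (-0.2857)·1 + (-0.5714)·(-4) + (-0.4286)·(-1) + (-0.2857)·0 = 3.0000; q_2·v_3 = 0.4016·(-1) + 0.6693·1 + (-0.2231)·(-4) + (-0.4016)·(-1) + (-0.4239)·0 = 1.5617.
u_3 = v_3 − 3.0000·q_1 − 1.5617·q_2 = (0.0871, 0.8118, -1.9373, 0.9129, 1.5192).
‖u_3‖ = 2.7497, so q_3 = (0.0317, 0.2952, -0.7045, 0.3320, 0.5525).
q_1·v_4 = (-0.5714)·3 + (-0.2857)·2 + (-0.5714)·1 + (-0.4286)·3 + (-0.2857)·(-1) = -3.8571; q_2·v_4 = 0.4016·3 + 0.6693·2 + (-0.2231)·1 + (-0.4016)·3 + (-0.4239)·(-1) = 1.5394; q_3·v_4 = 0.0317·3 + 0.2952·2 + (-0.7045)·1 + 0.3320·3 + 0.5525·(-1) = 0.4245.
u_4 = v_4 + 3.8571·q_1 − 1.5394·q_2 − 0.4245·q_3 = (0.1643, -0.2577, -0.5616, 1.8242, -1.6840).
‖u_4‖ = 2.5637, so q_4 = (0.0641, -0.1005, -0.2190, 0.7116, -0.6569).

q_4 = (0.0641, -0.1005, -0.2190, 0.7116, -0.6569)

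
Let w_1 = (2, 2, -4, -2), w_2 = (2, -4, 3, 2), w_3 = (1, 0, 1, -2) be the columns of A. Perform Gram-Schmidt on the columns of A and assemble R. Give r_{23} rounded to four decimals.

r_{23} = 0.5614

q_1 = w_1/‖w_1‖ = (2, 2, -4, -2)/5.2915 = (0.3780, 0.3780, -0.7559, -0.3780).
r_{12} = q_1·w_2 = -3.7796.
u_2 = w_2 + 3.7796·q_1 = (3.4286, -2.5714, 0.1429, 0.5714).
‖u_2‖ = 4.3260, so q_2 = (0.7925, -0.5944, 0.0330, 0.1321).
r_{23} = q_2·w_3 = 0.5614.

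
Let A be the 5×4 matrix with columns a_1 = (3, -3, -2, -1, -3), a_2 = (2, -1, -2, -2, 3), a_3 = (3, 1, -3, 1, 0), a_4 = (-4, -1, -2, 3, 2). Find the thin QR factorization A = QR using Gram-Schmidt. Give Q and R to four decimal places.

e_1 = a_1/‖a_1‖ = (3, -3, -2, -1, -3)/5.6569 = (0.5303, -0.5303, -0.3536, -0.1768, -0.5303).
r_{12} = e_1·a_2 = 1.0607.
u_2 = a_2 − 1.0607·e_1 = (1.4375, -0.4375, -1.6250, -1.8125, 3.5625).
‖u_2‖ = 4.5689, so e_2 = (0.3146, -0.0958, -0.3557, -0.3967, 0.7797).
r_{13} = e_1·a_3 = 1.9445; r_{23} = e_2·a_3 = 1.5184.
u_3 = a_3 − 1.9445·e_1 − 1.5184·e_2 = (1.4910, 2.1766, -1.7725, 1.9461, -0.1527).
‖u_3‖ = 3.7300, so e_3 = (0.3997, 0.5835, -0.4752, 0.5217, -0.0409).
r_{14} = e_1·a_4 = -2.4749; r_{24} = e_2·a_4 = -0.0821; r_{34} = e_3·a_4 = 0.2512.
u_4 = a_4 + 2.4749·e_1 + 0.0821·e_2 − 0.2512·e_3 = (-2.7621, -2.4670, -2.7848, 2.3989, 0.7618).
‖u_4‖ = 5.2731, so e_4 = (-0.5238, -0.4678, -0.5281, 0.4549, 0.1445).

Q = [[0.5303, 0.3146, 0.3997, -0.5238], [-0.5303, -0.0958, 0.5835, -0.4678], [-0.3536, -0.3557, -0.4752, -0.5281], [-0.1768, -0.3967, 0.5217, 0.4549], [-0.5303, 0.7797, -0.0409, 0.1445]], R = [[5.6569, 1.0607, 1.9445, -2.4749], [0.0000, 4.5689, 1.5184, -0.0821], [0.0000, 0.0000, 3.7300, 0.2512], [0.0000, 0.0000, 0.0000, 5.2731]]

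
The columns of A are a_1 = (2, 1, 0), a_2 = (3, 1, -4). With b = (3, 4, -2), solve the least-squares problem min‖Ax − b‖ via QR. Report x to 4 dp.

x = (1.3951, 0.4321)

e_1 = a_1/‖a_1‖ = (2, 1, 0)/2.2361 = (0.8944, 0.4472, 0.0000).
r_{12} = e_1·a_2 = 3.1305.
u_2 = a_2 − 3.1305·e_1 = (0.2000, -0.4000, -4.0000).
‖u_2‖ = 4.0249, so e_2 = (0.0497, -0.0994, -0.9938).
Qᵀb = (4.4721, 1.7392).
Back-substitute: x_2 = 1.7392/4.0249 = 0.4321.
x_1 = (4.4721 − 3.1305·0.4321)/2.2361 = 1.3951.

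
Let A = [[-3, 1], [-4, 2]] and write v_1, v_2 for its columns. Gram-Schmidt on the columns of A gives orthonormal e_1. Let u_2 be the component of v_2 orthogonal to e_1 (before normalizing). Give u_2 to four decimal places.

v_1 = (-3, -4); ‖v_1‖ = 5.0000, so e_1 = (-0.6000, -0.8000).
e_1·v_2 = (-0.6000)·1 + (-0.8000)·2 = -2.2000.
u_2 = v_2 + 2.2000·e_1 = (-0.3200, 0.2400).

u_2 = (-0.3200, 0.2400)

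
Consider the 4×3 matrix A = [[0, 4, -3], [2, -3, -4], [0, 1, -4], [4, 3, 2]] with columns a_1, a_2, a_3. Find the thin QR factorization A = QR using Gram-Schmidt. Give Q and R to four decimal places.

e_1 = a_1/‖a_1‖ = (0, 2, 0, 4)/4.4721 = (0.0000, 0.4472, 0.0000, 0.8944).
r_{12} = e_1·a_2 = 1.3416.
u_2 = a_2 − 1.3416·e_1 = (4.0000, -3.6000, 1.0000, 1.8000).
‖u_2‖ = 5.7619, so e_2 = (0.6942, -0.6248, 0.1736, 0.3124).
r_{13} = e_1·a_3 = 0.0000; r_{23} = e_2·a_3 = 0.3471.
u_3 = a_3 + 0.0000·e_1 − 0.3471·e_2 = (-3.2410, -3.7831, -4.0602, 1.8916).
‖u_3‖ = 6.6992, so e_3 = (-0.4838, -0.5647, -0.6061, 0.2824).

Q = [[0.0000, 0.6942, -0.4838], [0.4472, -0.6248, -0.5647], [0.0000, 0.1736, -0.6061], [0.8944, 0.3124, 0.2824]], R = [[4.4721, 1.3416, 0.0000], [0.0000, 5.7619, 0.3471], [0.0000, 0.0000, 6.6992]]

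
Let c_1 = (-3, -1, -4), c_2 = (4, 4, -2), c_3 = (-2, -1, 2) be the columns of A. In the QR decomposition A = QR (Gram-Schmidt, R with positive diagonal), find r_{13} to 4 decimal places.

q_1 = c_1/‖c_1‖ = (-3, -1, -4)/5.0990 = (-0.5883, -0.1961, -0.7845).
r_{13} = q_1·c_3 = -0.1961.

r_{13} = -0.1961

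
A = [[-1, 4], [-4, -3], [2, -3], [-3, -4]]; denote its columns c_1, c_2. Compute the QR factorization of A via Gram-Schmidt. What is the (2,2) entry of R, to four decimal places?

r_{22} = 6.5929

e_1 = c_1/‖c_1‖ = (-1, -4, 2, -3)/5.4772 = (-0.1826, -0.7303, 0.3651, -0.5477).
r_{12} = e_1·c_2 = 2.5560.
u_2 = c_2 − 2.5560·e_1 = (4.4667, -1.1333, -3.9333, -2.6000).
r_{22} = ‖u_2‖ = 6.5929.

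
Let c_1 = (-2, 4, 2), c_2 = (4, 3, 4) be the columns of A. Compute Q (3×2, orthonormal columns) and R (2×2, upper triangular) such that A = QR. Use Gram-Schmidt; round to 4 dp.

Q = [[-0.4082, 0.8452], [0.8165, 0.1690], [0.4082, 0.5071]], R = [[4.8990, 2.4495], [0.0000, 5.9161]]

c_1 = (-2, 4, 2); ‖c_1‖ = 4.8990, so e_1 = (-0.4082, 0.8165, 0.4082).
e_1·c_2 = (-0.4082)·4 + 0.8165·3 + 0.4082·4 = 2.4495.
u_2 = c_2 − 2.4495·e_1 = (5.0000, 1.0000, 3.0000).
‖u_2‖ = 5.9161, so e_2 = (0.8452, 0.1690, 0.5071).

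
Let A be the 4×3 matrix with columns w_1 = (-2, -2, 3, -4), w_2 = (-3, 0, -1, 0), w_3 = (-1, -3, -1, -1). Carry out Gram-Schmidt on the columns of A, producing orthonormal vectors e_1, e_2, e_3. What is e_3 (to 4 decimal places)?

w_1 = (-2, -2, 3, -4); ‖w_1‖ = 5.7446, so e_1 = (-0.3482, -0.3482, 0.5222, -0.6963).
e_1·w_2 = (-0.3482)·(-3) + (-0.3482)·0 + 0.5222·(-1) + (-0.6963)·0 = 0.5222.
u_2 = w_2 − 0.5222·e_1 = (-2.8182, 0.1818, -1.2727, 0.3636).
‖u_2‖ = 3.1189, so e_2 = (-0.9036, 0.0583, -0.4081, 0.1166).
e_1·w_3 = (-0.3482)·(-1) + (-0.3482)·(-3) + 0.5222·(-1) + (-0.6963)·(-1) = 1.5667; e_2·w_3 = (-0.9036)·(-1) + 0.0583·(-3) + (-0.4081)·(-1) + 0.1166·(-1) = 1.0202.
u_3 = w_3 − 1.5667·e_1 − 1.0202·e_2 = (0.4673, -2.5140, -1.4019, -0.0280).
‖u_3‖ = 2.9163, so e_3 = (0.1602, -0.8621, -0.4807, -0.0096).

e_3 = (0.1602, -0.8621, -0.4807, -0.0096)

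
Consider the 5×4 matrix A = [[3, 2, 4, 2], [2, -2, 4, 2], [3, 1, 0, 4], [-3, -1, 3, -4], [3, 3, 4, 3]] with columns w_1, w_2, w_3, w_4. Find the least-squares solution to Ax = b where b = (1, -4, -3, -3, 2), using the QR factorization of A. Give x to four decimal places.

w_1 = (3, 2, 3, -3, 3); ‖w_1‖ = 6.3246, so e_1 = (0.4743, 0.3162, 0.4743, -0.4743, 0.4743).
e_1·w_2 = 0.4743·2 + 0.3162·(-2) + 0.4743·1 + (-0.4743)·(-1) + 0.4743·3 = 2.6879.
u_2 = w_2 − 2.6879·e_1 = (0.7250, -2.8500, -0.2750, 0.2750, 1.7250).
‖u_2‖ = 3.4315, so e_2 = (0.2113, -0.8305, -0.0801, 0.0801, 0.5027).
e_1·w_3 = 0.4743·4 + 0.3162·4 + 0.4743·0 + (-0.4743)·3 + 0.4743·4 = 3.6366; e_2·w_3 = 0.2113·4 + (-0.8305)·4 + (-0.0801)·0 + 0.0801·3 + 0.5027·4 = -0.2259.
u_3 = w_3 − 3.6366·e_1 + 0.2259·e_2 = (2.3227, 2.6624, -1.7431, 4.7431, 2.3885).
‖u_3‖ = 6.6124, so e_3 = (0.3513, 0.4026, -0.2636, 0.7173, 0.3612).
e_1·w_4 = 0.4743·2 + 0.3162·2 + 0.4743·4 + (-0.4743)·(-4) + 0.4743·3 = 6.7989; e_2·w_4 = 0.2113·2 + (-0.8305)·2 + (-0.0801)·4 + 0.0801·(-4) + 0.5027·3 = -0.3716; e_3·w_4 = 0.3513·2 + 0.4026·2 + (-0.2636)·4 + 0.7173·(-4) + 0.3612·3 = -1.3322.
u_4 = w_4 − 6.7989·e_1 + 0.3716·e_2 + 1.3322·e_3 = (-0.6785, 0.0778, 0.3940, 0.2104, 0.4430).
‖u_4‖ = 0.9286, so e_4 = (-0.7307, 0.0838, 0.4244, 0.2265, 0.4771).
Qᵀb = (0.1581, 4.5389, -1.8979, -2.0644).
Back-substitute: x_4 = -2.0644/0.9286 = -2.2232.
x_3 = (-1.8979 + 1.3322·(-2.2232))/6.6124 = -0.7349.
x_2 = (4.5389 + 0.2259·(-0.7349) + 0.3716·(-2.2232))/3.4315 = 1.0336.
x_1 = (0.1581 − 2.6879·1.0336 − 3.6366·(-0.7349) − 6.7989·(-2.2232))/6.3246 = 2.3982.

x = (2.3982, 1.0336, -0.7349, -2.2232)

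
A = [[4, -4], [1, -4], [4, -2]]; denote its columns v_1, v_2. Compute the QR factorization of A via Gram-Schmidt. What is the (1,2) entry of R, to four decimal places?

r_{12} = -4.8742

v_1 = (4, 1, 4); ‖v_1‖ = 5.7446, so e_1 = (0.6963, 0.1741, 0.6963).
r_{12} = e_1·v_2 = -4.8742.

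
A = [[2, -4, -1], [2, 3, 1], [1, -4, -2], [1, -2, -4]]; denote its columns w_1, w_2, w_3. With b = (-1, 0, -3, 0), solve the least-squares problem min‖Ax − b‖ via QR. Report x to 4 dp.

w_1 = (2, 2, 1, 1); ‖w_1‖ = 3.1623, so q_1 = (0.6325, 0.6325, 0.3162, 0.3162).
q_1·w_2 = 0.6325·(-4) + 0.6325·3 + 0.3162·(-4) + 0.3162·(-2) = -2.5298.
u_2 = w_2 + 2.5298·q_1 = (-2.4000, 4.6000, -3.2000, -1.2000).
‖u_2‖ = 6.2129, so q_2 = (-0.3863, 0.7404, -0.5151, -0.1931).
q_1·w_3 = 0.6325·(-1) + 0.6325·1 + 0.3162·(-2) + 0.3162·(-4) = -1.8974; q_2·w_3 = (-0.3863)·(-1) + 0.7404·1 + (-0.5151)·(-2) + (-0.1931)·(-4) = 2.9294.
u_3 = w_3 + 1.8974·q_1 − 2.9294·q_2 = (1.3316, 0.0311, 0.1088, -2.8342).
‖u_3‖ = 3.1335, so q_3 = (0.4250, 0.0099, 0.0347, -0.9045).
Qᵀb = (-1.5811, 1.9315, -0.5291).
Back-substitute: x_3 = -0.5291/3.1335 = -0.1689.
x_2 = (1.9315 − 2.9294·(-0.1689))/6.2129 = 0.3905.
x_1 = (-1.5811 + 2.5298·0.3905 + 1.8974·(-0.1689))/3.1623 = -0.2889.

x = (-0.2889, 0.3905, -0.1689)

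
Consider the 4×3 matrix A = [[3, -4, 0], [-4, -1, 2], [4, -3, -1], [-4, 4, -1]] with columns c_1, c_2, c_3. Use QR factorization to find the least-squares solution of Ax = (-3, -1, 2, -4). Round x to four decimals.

x = (1.4810, 1.2405, 2.5949)

c_1 = (3, -4, 4, -4); ‖c_1‖ = 7.5498, so q_1 = (0.3974, -0.5298, 0.5298, -0.5298).
q_1·c_2 = 0.3974·(-4) + (-0.5298)·(-1) + 0.5298·(-3) + (-0.5298)·4 = -4.7683.
u_2 = c_2 + 4.7683·q_1 = (-2.1053, -3.5263, -0.4737, 1.4737).
‖u_2‖ = 4.3890, so q_2 = (-0.4797, -0.8034, -0.1079, 0.3358).
q_1·c_3 = 0.3974·0 + (-0.5298)·2 + 0.5298·(-1) + (-0.5298)·(-1) = -1.0596; q_2·c_3 = (-0.4797)·0 + (-0.8034)·2 + (-0.1079)·(-1) + 0.3358·(-1) = -1.8347.
u_3 = c_3 + 1.0596·q_1 + 1.8347·q_2 = (-0.4590, -0.0355, -0.6366, -0.9454).
‖u_3‖ = 1.2292, so q_3 = (-0.3734, -0.0289, -0.5179, -0.7691).
Qᵀb = (2.5166, 0.6835, 3.1897).
Back-substitute: x_3 = 3.1897/1.2292 = 2.5949.
x_2 = (0.6835 + 1.8347·2.5949)/4.3890 = 1.2405.
x_1 = (2.5166 + 4.7683·1.2405 + 1.0596·2.5949)/7.5498 = 1.4810.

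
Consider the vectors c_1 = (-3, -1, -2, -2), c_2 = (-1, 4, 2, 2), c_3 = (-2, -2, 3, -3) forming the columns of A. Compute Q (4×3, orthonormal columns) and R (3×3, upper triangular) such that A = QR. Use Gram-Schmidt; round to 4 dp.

c_1 = (-3, -1, -2, -2); ‖c_1‖ = 4.2426, so e_1 = (-0.7071, -0.2357, -0.4714, -0.4714).
e_1·c_2 = (-0.7071)·(-1) + (-0.2357)·4 + (-0.4714)·2 + (-0.4714)·2 = -2.1213.
u_2 = c_2 + 2.1213·e_1 = (-2.5000, 3.5000, 1.0000, 1.0000).
‖u_2‖ = 4.5277, so e_2 = (-0.5522, 0.7730, 0.2209, 0.2209).
e_1·c_3 = (-0.7071)·(-2) + (-0.2357)·(-2) + (-0.4714)·3 + (-0.4714)·(-3) = 1.8856; e_2·c_3 = (-0.5522)·(-2) + 0.7730·(-2) + 0.2209·3 + 0.2209·(-3) = -0.4417.
u_3 = c_3 − 1.8856·e_1 + 0.4417·e_2 = (-0.9106, -1.2141, 3.9864, -2.0136).
‖u_3‖ = 4.7169, so e_3 = (-0.1930, -0.2574, 0.8451, -0.4269).

Q = [[-0.7071, -0.5522, -0.1930], [-0.2357, 0.7730, -0.2574], [-0.4714, 0.2209, 0.8451], [-0.4714, 0.2209, -0.4269]], R = [[4.2426, -2.1213, 1.8856], [0.0000, 4.5277, -0.4417], [0.0000, 0.0000, 4.7169]]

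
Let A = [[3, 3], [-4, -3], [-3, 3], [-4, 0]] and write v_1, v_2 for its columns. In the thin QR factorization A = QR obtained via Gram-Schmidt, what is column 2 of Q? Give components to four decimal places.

q_2 = (0.4642, -0.4154, 0.7575, 0.1955)

q_1 = v_1/‖v_1‖ = (3, -4, -3, -4)/7.0711 = (0.4243, -0.5657, -0.4243, -0.5657).
r_{12} = q_1·v_2 = 1.6971.
u_2 = v_2 − 1.6971·q_1 = (2.2800, -2.0400, 3.7200, 0.9600).
‖u_2‖ = 4.9112, so q_2 = (0.4642, -0.4154, 0.7575, 0.1955).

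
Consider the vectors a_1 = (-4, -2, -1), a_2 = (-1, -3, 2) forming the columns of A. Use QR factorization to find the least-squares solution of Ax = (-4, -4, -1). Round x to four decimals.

q_1 = a_1/‖a_1‖ = (-4, -2, -1)/4.5826 = (-0.8729, -0.4364, -0.2182).
r_{12} = q_1·a_2 = 1.7457.
u_2 = a_2 − 1.7457·q_1 = (0.5238, -2.2381, 2.3810).
‖u_2‖ = 3.3094, so q_2 = (0.1583, -0.6763, 0.7194).
Qᵀb = (5.4554, 1.3526).
Back-substitute: x_2 = 1.3526/3.3094 = 0.4087.
x_1 = (5.4554 − 1.7457·0.4087)/4.5826 = 1.0348.

x = (1.0348, 0.4087)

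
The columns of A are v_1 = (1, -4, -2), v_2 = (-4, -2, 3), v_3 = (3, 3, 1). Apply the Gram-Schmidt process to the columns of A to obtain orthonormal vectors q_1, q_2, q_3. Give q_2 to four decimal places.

q_1 = v_1/‖v_1‖ = (1, -4, -2)/4.5826 = (0.2182, -0.8729, -0.4364).
r_{12} = q_1·v_2 = -0.4364.
u_2 = v_2 + 0.4364·q_1 = (-3.9048, -2.3810, 2.8095).
‖u_2‖ = 5.3675, so q_2 = (-0.7275, -0.4436, 0.5234).

q_2 = (-0.7275, -0.4436, 0.5234)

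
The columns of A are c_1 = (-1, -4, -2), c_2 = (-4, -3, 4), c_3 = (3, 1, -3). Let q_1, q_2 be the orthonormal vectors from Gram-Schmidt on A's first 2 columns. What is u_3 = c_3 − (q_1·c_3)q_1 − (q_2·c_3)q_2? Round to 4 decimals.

u_3 = (0.4141, -0.2258, 0.2447)

c_1 = (-1, -4, -2); ‖c_1‖ = 4.5826, so q_1 = (-0.2182, -0.8729, -0.4364).
q_1·c_2 = (-0.2182)·(-4) + (-0.8729)·(-3) + (-0.4364)·4 = 1.7457.
u_2 = c_2 − 1.7457·q_1 = (-3.6190, -1.4762, 4.7619).
‖u_2‖ = 6.1606, so q_2 = (-0.5875, -0.2396, 0.7730).
q_1·c_3 = (-0.2182)·3 + (-0.8729)·1 + (-0.4364)·(-3) = -0.2182; q_2·c_3 = (-0.5875)·3 + (-0.2396)·1 + 0.7730·(-3) = -4.3209.
u_3 = c_3 + 0.2182·q_1 + 4.3209·q_2 = (0.4141, -0.2258, 0.2447).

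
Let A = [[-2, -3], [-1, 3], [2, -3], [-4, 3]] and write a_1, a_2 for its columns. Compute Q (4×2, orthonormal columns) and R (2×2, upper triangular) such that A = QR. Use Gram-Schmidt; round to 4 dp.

a_1 = (-2, -1, 2, -4); ‖a_1‖ = 5.0000, so e_1 = (-0.4000, -0.2000, 0.4000, -0.8000).
e_1·a_2 = (-0.4000)·(-3) + (-0.2000)·3 + 0.4000·(-3) + (-0.8000)·3 = -3.0000.
u_2 = a_2 + 3.0000·e_1 = (-4.2000, 2.4000, -1.8000, 0.6000).
‖u_2‖ = 5.1962, so e_2 = (-0.8083, 0.4619, -0.3464, 0.1155).

Q = [[-0.4000, -0.8083], [-0.2000, 0.4619], [0.4000, -0.3464], [-0.8000, 0.1155]], R = [[5.0000, -3.0000], [0.0000, 5.1962]]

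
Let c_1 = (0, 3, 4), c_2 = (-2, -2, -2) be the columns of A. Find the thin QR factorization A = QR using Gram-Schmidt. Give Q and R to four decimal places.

q_1 = c_1/‖c_1‖ = (0, 3, 4)/5.0000 = (0.0000, 0.6000, 0.8000).
r_{12} = q_1·c_2 = -2.8000.
u_2 = c_2 + 2.8000·q_1 = (-2.0000, -0.3200, 0.2400).
‖u_2‖ = 2.0396, so q_2 = (-0.9806, -0.1569, 0.1177).

Q = [[0.0000, -0.9806], [0.6000, -0.1569], [0.8000, 0.1177]], R = [[5.0000, -2.8000], [0.0000, 2.0396]]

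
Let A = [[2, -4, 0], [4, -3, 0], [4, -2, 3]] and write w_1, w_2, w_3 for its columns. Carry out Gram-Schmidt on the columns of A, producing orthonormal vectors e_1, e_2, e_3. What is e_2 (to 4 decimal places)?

e_2 = (-0.9096, 0.0413, 0.4134)

e_1 = w_1/‖w_1‖ = (2, 4, 4)/6.0000 = (0.3333, 0.6667, 0.6667).
r_{12} = e_1·w_2 = -4.6667.
u_2 = w_2 + 4.6667·e_1 = (-2.4444, 0.1111, 1.1111).
‖u_2‖ = 2.6874, so e_2 = (-0.9096, 0.0413, 0.4134).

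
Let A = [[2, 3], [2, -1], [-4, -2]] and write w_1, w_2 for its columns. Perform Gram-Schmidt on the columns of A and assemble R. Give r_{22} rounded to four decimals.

r_{22} = 2.8284

w_1 = (2, 2, -4); ‖w_1‖ = 4.8990, so e_1 = (0.4082, 0.4082, -0.8165).
e_1·w_2 = 0.4082·3 + 0.4082·(-1) + (-0.8165)·(-2) = 2.4495.
u_2 = w_2 − 2.4495·e_1 = (2.0000, -2.0000, 0.0000).
r_{22} = ‖u_2‖ = 2.8284.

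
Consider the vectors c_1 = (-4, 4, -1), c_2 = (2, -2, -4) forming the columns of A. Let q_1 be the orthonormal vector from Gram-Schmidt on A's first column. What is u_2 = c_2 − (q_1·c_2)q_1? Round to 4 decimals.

q_1 = c_1/‖c_1‖ = (-4, 4, -1)/5.7446 = (-0.6963, 0.6963, -0.1741).
r_{12} = q_1·c_2 = -2.0889.
u_2 = c_2 + 2.0889·q_1 = (0.5455, -0.5455, -4.3636).

u_2 = (0.5455, -0.5455, -4.3636)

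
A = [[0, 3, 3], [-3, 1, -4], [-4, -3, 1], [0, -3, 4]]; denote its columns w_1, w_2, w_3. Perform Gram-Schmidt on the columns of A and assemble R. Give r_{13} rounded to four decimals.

q_1 = w_1/‖w_1‖ = (0, -3, -4, 0)/5.0000 = (0.0000, -0.6000, -0.8000, 0.0000).
r_{13} = q_1·w_3 = 1.6000.

r_{13} = 1.6000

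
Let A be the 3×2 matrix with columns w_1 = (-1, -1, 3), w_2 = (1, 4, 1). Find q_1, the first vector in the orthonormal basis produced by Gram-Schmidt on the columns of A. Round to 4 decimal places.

w_1 = (-1, -1, 3); ‖w_1‖ = 3.3166, so q_1 = (-0.3015, -0.3015, 0.9045).

q_1 = (-0.3015, -0.3015, 0.9045)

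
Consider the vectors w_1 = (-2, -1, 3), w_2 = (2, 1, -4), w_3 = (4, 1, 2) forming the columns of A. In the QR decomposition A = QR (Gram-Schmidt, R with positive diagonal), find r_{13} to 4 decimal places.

r_{13} = -0.8018

q_1 = w_1/‖w_1‖ = (-2, -1, 3)/3.7417 = (-0.5345, -0.2673, 0.8018).
r_{13} = q_1·w_3 = -0.8018.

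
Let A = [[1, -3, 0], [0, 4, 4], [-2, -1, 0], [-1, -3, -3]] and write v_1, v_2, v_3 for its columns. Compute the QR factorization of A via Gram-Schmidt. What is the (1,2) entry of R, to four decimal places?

q_1 = v_1/‖v_1‖ = (1, 0, -2, -1)/2.4495 = (0.4082, 0.0000, -0.8165, -0.4082).
r_{12} = q_1·v_2 = 0.8165.

r_{12} = 0.8165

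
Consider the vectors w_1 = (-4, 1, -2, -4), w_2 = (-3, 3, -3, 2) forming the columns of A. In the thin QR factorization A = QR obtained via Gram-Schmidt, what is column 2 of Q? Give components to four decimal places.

q_1 = w_1/‖w_1‖ = (-4, 1, -2, -4)/6.0828 = (-0.6576, 0.1644, -0.3288, -0.6576).
r_{12} = q_1·w_2 = 2.1372.
u_2 = w_2 − 2.1372·q_1 = (-1.5946, 2.6486, -2.2973, 3.4054).
‖u_2‖ = 5.1412, so q_2 = (-0.3102, 0.5152, -0.4468, 0.6624).

q_2 = (-0.3102, 0.5152, -0.4468, 0.6624)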